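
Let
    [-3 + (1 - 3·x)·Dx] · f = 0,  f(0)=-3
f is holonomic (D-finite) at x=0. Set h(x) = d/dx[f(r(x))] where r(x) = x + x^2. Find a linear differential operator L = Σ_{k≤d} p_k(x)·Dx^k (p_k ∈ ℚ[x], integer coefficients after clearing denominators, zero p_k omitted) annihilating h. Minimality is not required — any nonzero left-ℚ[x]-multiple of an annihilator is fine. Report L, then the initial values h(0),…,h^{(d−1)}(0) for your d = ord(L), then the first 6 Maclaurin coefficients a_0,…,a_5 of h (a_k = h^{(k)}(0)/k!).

L = (8 + 18·x + 18·x^2) + (-1 + x + 9·x^2 + 6·x^3)·Dx  (order 1).
h: a_k = -9, -72, -405, -2052, -9720, -44226, …
ICs: h(0) = -9.

f: a_k = -3, -9, -27, -81, -243, -729, …
Change of var in L_f (x↦r) gives L₀.
Derive L from L₀ (diff closure).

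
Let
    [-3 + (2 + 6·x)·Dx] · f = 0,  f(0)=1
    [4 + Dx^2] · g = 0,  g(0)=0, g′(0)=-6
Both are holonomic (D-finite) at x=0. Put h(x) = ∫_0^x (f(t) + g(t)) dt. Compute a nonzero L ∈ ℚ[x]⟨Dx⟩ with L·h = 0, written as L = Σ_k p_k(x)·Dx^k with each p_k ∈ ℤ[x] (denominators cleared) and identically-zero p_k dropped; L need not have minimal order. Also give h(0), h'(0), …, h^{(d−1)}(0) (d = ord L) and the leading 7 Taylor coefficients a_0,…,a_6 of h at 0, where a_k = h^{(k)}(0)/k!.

L = (-516 - 1152·x - 1728·x^2)·Dx + (56 + 936·x + 3456·x^2 + 3456·x^3)·Dx^2 + (-129 - 288·x - 432·x^2)·Dx^3 + (14 + 234·x + 864·x^2 + 864·x^3)·Dx^4  (order 4).
h: a_k = 0, 1, -9/4, -3/8, 91/64, -81/128, 7481/7680, …
ICs: h(0) = 0, h′(0) = 1, h′′(0) = -9/2, h′′′(0) = -9/4.

f: a_k = 1, 3/2, -9/8, 27/16, -405/128, 1701/256, -15309/1024, …
g: a_k = 0, -6, 0, 4, 0, -4/5, 0, …
L₀ := lclm(L_f,L_g); ord L₀ ≤ 1+2.
h=∫₀ˣh₀: take L = L₀·Dx.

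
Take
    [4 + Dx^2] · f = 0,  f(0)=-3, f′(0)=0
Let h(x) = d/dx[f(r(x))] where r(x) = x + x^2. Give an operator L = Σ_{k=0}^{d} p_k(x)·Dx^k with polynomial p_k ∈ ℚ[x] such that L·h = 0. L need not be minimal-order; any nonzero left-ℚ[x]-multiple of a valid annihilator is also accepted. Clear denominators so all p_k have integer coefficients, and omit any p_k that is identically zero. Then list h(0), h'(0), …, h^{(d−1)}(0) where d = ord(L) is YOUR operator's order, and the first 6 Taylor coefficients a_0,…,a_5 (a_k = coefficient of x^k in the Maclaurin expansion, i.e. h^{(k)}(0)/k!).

L = (16 + 32·x + 96·x^2 + 128·x^3 + 64·x^4) + (-6 - 12·x)·Dx + (1 + 4·x + 4·x^2)·Dx^2  (order 2).
h: a_k = 0, 12, 36, 16, -40, -352/5, …
ICs: h(0) = 0, h′(0) = 12.

f: a_k = -3, 0, 6, 0, -2, 0, …
L₀ from L_f via x↦r, Dx↦r'^{-1}Dx.
h=h₀': d/dx-closure on L₀ ⇒ L.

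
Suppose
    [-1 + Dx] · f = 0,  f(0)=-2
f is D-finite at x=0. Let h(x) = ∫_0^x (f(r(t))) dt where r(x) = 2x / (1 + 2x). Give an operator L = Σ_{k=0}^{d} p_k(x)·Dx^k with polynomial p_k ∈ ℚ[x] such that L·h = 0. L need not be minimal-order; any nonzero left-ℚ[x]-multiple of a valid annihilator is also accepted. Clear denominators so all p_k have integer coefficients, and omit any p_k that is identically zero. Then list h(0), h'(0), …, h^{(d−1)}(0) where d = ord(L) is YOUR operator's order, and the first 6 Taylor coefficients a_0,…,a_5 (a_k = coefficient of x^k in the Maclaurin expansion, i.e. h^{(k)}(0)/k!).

L = -2·Dx + (1 + 4·x + 4·x^2)·Dx^2  (order 2).
h: a_k = 0, -2, -2, 4/3, -2/3, -4/15, …
ICs: h(0) = 0, h′(0) = -2.

f: a_k = -2, -2, -1, -1/3, -1/12, -1/60, …
f∘r: x↦r, Dx↦Dx/r' in L_f ⇒ L₀.
h=∫₀ˣh₀: take L = L₀·Dx.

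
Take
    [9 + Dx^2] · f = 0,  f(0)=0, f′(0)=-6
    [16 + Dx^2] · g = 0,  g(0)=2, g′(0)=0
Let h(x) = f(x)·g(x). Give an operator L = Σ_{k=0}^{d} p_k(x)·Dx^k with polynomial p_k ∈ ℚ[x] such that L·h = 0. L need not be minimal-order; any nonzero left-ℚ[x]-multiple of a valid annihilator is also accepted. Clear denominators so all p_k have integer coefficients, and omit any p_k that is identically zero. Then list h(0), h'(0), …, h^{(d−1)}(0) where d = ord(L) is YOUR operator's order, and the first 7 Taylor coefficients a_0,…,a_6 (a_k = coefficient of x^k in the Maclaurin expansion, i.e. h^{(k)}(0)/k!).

f: a_k = 0, -6, 0, 9, 0, -81/20, 0, …
g: a_k = 2, 0, -16, 0, 64/3, 0, -512/45, …
Product ⇒ symmetric product L₀, ord ≤ 4.
L = 49 + 50·Dx^2 + Dx^4  (order 4).
h: a_k = 0, -12, 0, 114, 0, -2801/10, 0, …
ICs: h(0) = 0, h′(0) = -12, h′′(0) = 0, h′′′(0) = 684.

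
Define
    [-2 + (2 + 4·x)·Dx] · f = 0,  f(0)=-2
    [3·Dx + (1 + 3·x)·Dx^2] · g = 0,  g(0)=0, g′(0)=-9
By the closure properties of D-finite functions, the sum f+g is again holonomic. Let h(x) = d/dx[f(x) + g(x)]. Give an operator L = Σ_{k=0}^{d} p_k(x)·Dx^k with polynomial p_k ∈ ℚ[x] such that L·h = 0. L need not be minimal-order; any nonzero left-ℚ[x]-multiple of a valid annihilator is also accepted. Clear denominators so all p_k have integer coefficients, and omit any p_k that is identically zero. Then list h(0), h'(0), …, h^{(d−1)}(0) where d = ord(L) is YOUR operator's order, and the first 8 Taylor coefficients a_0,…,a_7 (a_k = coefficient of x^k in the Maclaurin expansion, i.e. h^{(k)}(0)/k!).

f: a_k = -2, -2, 1, -1, 5/4, -7/4, 21/8, -33/8, …
g: a_k = 0, -9, 27/2, -27, 243/4, -729/5, 729/2, -6561/7, …
Weyl lclm of L_f,L_g ⇒ L₀ (ord ≤ 3).
h₀' ⇒ L via d/dx closure of L₀.
L = (9 + 9·x) + (15 + 54·x + 45·x^2)·Dx + (2 + 13·x + 27·x^2 + 18·x^3)·Dx^2  (order 2).
h: a_k = -11, 29, -84, 248, -2951/4, 8811/4, -52719/8, 157893/8, …
ICs: h(0) = -11, h′(0) = 29.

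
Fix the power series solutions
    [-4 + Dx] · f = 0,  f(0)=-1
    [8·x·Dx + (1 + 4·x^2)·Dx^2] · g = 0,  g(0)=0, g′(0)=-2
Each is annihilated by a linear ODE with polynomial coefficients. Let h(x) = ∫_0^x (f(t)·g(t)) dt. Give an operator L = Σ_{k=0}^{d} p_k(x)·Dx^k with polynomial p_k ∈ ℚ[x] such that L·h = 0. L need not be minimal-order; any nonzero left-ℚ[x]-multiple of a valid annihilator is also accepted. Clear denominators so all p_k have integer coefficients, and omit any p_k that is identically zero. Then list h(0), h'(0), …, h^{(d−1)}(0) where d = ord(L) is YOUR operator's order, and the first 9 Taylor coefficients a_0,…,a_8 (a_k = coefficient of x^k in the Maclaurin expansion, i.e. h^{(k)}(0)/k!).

L = (16 - 32·x + 64·x^2)·Dx + (-8 + 8·x - 32·x^2)·Dx^2 + (1 + 4·x^2)·Dx^3  (order 3).
h: a_k = 0, 0, 1, 8/3, 10/3, 32/15, 16/15, 128/63, 208/105, …
ICs: h(0) = 0, h′(0) = 0, h′′(0) = 2.

f: a_k = -1, -4, -8, -32/3, -32/3, -128/15, -256/45, -1024/315, -512/315, …
g: a_k = 0, -2, 0, 8/3, 0, -32/5, 0, 128/7, 0, …
h₀=f·g: eliminate ⇒ L₀, order ≤ 1·2.
h=∫₀ˣh₀: take L = L₀·Dx.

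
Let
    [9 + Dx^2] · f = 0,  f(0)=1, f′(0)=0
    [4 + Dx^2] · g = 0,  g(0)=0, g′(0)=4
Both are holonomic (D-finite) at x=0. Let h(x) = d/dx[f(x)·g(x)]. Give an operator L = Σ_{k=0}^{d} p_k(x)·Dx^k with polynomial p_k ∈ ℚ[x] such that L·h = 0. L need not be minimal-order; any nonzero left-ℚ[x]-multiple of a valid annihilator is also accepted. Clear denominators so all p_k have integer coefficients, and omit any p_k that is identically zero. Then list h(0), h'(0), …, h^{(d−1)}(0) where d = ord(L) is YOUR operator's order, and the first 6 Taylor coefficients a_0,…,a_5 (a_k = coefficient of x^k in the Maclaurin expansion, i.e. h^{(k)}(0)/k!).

f: a_k = 1, 0, -9/2, 0, 27/8, 0, …
g: a_k = 0, 4, 0, -8/3, 0, 8/15, …
Product ⇒ symmetric product L₀, ord ≤ 4.
h=h₀': d/dx-closure on L₀ ⇒ L.
L = 25 + 26·Dx^2 + Dx^4  (order 4).
h: a_k = 4, 0, -62, 0, 781/6, 0, …
ICs: h(0) = 4, h′(0) = 0, h′′(0) = -124, h′′′(0) = 0.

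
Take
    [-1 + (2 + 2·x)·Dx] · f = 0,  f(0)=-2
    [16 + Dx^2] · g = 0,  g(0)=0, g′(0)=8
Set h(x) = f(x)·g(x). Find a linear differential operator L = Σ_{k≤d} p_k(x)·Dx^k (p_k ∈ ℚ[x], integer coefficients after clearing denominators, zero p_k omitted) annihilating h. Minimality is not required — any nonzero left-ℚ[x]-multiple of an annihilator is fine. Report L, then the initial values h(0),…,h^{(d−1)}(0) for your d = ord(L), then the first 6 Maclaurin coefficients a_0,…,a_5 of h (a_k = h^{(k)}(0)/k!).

f: a_k = -2, -1, 1/4, -1/8, 5/64, -7/128, …
g: a_k = 0, 8, 0, -64/3, 0, 256/15, …
h₀=f·g: eliminate ⇒ L₀, order ≤ 1·2.
L = (67 + 128·x + 64·x^2) + (-4 - 4·x)·Dx + (4 + 8·x + 4·x^2)·Dx^2  (order 2).
h: a_k = 0, -16, -8, 134/3, 61/3, -4661/120, …
ICs: h(0) = 0, h′(0) = -16.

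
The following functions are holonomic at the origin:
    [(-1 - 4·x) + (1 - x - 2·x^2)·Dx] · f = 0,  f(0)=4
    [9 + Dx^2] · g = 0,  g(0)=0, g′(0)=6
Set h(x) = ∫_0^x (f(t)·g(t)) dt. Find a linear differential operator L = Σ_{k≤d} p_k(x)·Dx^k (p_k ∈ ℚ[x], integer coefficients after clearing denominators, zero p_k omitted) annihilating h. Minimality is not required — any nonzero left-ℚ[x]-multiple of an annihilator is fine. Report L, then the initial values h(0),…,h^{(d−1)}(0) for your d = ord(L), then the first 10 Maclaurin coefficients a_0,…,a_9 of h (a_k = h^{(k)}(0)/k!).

L = (-5 + 9·x + 18·x^2)·Dx + (2 + 8·x)·Dx^2 + (-1 + x + 2·x^2)·Dx^3  (order 3).
h: a_k = 0, 0, 12, 8, 9, 84/5, 287/10, 243/5, 47679/560, 31769/210, …
ICs: h(0) = 0, h′(0) = 0, h′′(0) = 24.

f: a_k = 4, 4, 12, 20, 44, 84, 172, 340, 684, 1364, …
g: a_k = 0, 6, 0, -9, 0, 81/20, 0, -243/280, 0, 243/2240, …
h₀=f·g: eliminate ⇒ L₀, order ≤ 1·2.
∫: right-multiply L₀ by Dx.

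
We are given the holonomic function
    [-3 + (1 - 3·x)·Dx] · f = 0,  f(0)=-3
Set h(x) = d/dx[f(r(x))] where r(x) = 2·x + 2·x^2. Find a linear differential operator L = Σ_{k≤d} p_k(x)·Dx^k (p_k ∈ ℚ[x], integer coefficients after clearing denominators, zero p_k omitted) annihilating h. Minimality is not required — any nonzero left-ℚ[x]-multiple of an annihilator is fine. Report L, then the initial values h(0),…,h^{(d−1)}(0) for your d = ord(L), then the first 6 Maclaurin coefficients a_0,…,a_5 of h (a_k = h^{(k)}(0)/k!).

L = (14 + 36·x + 36·x^2) + (-1 + 4·x + 18·x^2 + 12·x^3)·Dx  (order 1).
h: a_k = -18, -252, -2592, -23760, -204120, -1683504, …
ICs: h(0) = -18.

f: a_k = -3, -9, -27, -81, -243, -729, …
f∘r: x↦r, Dx↦Dx/r' in L_f ⇒ L₀.
Differentiate: ansatz ord ≤ ord L₀ ⇒ L.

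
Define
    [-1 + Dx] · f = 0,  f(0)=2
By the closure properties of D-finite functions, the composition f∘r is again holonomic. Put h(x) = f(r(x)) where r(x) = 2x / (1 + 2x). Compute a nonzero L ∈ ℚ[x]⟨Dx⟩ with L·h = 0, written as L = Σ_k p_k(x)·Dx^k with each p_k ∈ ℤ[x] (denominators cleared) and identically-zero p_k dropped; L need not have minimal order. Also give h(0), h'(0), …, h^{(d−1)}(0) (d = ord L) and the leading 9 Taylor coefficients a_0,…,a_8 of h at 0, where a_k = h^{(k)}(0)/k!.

L = -2 + (1 + 4·x + 4·x^2)·Dx  (order 1).
h: a_k = 2, 4, -4, 8/3, 4/3, -152/15, 1208/45, -17456/315, 31364/315, …
ICs: h(0) = 2.

f: a_k = 2, 2, 1, 1/3, 1/12, 1/60, 1/360, 1/2520, 1/20160, …
Change of var in L_f (x↦r) gives L₀.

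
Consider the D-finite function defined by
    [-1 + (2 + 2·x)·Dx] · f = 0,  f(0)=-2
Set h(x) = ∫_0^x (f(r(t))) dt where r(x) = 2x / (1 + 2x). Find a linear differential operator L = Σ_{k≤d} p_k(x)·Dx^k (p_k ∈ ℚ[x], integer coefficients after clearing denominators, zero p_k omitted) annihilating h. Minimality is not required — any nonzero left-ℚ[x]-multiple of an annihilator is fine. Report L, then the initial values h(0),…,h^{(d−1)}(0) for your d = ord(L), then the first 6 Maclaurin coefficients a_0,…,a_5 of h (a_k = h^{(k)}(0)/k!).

f: a_k = -2, -1, 1/4, -1/8, 5/64, -7/128, …
Change of var in L_f (x↦r) gives L₀.
Integrate: L := L₀·Dx.
L = -Dx + (1 + 6·x + 8·x^2)·Dx^2  (order 2).
h: a_k = 0, -2, -1, 5/3, -13/4, 141/20, …
ICs: h(0) = 0, h′(0) = -2.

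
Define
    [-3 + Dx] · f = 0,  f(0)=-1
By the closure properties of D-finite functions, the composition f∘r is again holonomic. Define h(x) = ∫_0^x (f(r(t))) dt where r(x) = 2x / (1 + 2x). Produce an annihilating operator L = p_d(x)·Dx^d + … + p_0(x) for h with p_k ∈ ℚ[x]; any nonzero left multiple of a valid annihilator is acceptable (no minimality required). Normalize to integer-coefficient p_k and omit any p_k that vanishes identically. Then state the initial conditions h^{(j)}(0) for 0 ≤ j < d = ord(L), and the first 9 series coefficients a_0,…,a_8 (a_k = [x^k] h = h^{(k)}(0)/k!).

L = -6·Dx + (1 + 4·x + 4·x^2)·Dx^2  (order 2).
h: a_k = 0, -1, -3, -2, 3, -6/5, -14/5, 276/35, -411/35, …
ICs: h(0) = 0, h′(0) = -1.

f: a_k = -1, -3, -9/2, -9/2, -27/8, -81/40, -81/80, -243/560, -729/4480, …
h₀=f(r): pull back L_f along r ⇒ L₀.
∫: right-multiply L₀ by Dx.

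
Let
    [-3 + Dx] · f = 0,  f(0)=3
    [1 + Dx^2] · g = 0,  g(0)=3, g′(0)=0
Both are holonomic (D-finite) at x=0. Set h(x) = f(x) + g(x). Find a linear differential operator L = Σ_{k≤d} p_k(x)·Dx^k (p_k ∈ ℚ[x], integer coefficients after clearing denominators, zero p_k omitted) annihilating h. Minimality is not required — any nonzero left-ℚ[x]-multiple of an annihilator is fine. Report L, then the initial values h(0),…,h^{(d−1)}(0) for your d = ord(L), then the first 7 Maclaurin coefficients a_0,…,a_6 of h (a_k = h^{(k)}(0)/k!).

f: a_k = 3, 9, 27/2, 27/2, 81/8, 243/40, 243/80, …
g: a_k = 3, 0, -3/2, 0, 1/8, 0, -1/240, …
h₀=f+g: left-lcm gives L₀, ord ≤ 3.
L = -3 + Dx - 3·Dx^2 + Dx^3  (order 3).
h: a_k = 6, 9, 12, 27/2, 41/4, 243/40, 91/30, …
ICs: h(0) = 6, h′(0) = 9, h′′(0) = 24.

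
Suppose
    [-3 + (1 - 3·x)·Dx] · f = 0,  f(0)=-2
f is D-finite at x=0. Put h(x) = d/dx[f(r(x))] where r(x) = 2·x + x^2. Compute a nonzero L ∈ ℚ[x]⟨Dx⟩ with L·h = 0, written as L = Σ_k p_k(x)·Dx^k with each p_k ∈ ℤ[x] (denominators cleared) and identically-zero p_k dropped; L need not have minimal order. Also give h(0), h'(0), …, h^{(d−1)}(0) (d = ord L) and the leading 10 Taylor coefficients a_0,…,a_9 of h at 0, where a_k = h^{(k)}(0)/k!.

L = (13 + 18·x + 9·x^2) + (-1 + 5·x + 9·x^2 + 3·x^3)·Dx  (order 1).
h: a_k = -12, -156, -1512, -13032, -105300, -816804, -6159888, -45506448, -330928092, -2376836460, …
ICs: h(0) = -12.

f: a_k = -2, -6, -18, -54, -162, -486, -1458, -4374, -13122, -39366, …
Substitute x→r, Dx→(1/r')Dx; clear ⇒ L₀.
h=h₀': d/dx-closure on L₀ ⇒ L.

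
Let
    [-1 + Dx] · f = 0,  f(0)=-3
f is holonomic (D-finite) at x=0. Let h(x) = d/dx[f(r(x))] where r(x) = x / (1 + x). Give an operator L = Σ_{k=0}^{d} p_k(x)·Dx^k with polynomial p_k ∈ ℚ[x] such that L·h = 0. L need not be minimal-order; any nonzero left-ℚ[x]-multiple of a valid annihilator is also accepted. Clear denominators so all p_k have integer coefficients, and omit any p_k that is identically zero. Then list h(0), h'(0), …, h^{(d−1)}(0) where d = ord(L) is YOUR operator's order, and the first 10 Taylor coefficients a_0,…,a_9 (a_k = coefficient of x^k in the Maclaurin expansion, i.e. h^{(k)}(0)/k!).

L = (-1 - 2·x) + (-1 - 2·x - x^2)·Dx  (order 1).
h: a_k = -3, 3, -3/2, -1/2, 19/8, -151/40, 1091/240, -7841/1680, 56519/13440, -396271/120960, …
ICs: h(0) = -3.

f: a_k = -3, -3, -3/2, -1/2, -1/8, -1/40, -1/240, -1/1680, -1/13440, -1/120960, …
Substitute x→r, Dx→(1/r')Dx; clear ⇒ L₀.
h=h₀': d/dx-closure on L₀ ⇒ L.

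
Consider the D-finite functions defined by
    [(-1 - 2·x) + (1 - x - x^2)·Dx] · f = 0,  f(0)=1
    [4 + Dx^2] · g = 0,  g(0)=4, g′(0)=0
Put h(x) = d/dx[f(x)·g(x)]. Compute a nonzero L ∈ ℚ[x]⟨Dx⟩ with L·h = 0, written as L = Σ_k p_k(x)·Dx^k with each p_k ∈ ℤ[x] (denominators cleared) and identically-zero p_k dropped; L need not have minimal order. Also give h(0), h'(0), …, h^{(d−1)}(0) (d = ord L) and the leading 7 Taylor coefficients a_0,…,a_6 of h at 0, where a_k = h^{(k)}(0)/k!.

L = (-6 - 16·x - 8·x^2 + 16·x^3 + 8·x^4) + (-1 + 2·x + 12·x^2 + 8·x^3)·Dx + (1 - 3·x - x^2 + 4·x^3 + 2·x^4)·Dx^2  (order 2).
h: a_k = 4, 0, 12, 80/3, 160/3, 1528/15, 8708/45, …
ICs: h(0) = 4, h′(0) = 0.

f: a_k = 1, 1, 2, 3, 5, 8, 13, …
g: a_k = 4, 0, -8, 0, 8/3, 0, -16/45, …
Sym-product of L_f,L_g gives L₀ (≤ ord 2).
Differentiate: ansatz ord ≤ ord L₀ ⇒ L.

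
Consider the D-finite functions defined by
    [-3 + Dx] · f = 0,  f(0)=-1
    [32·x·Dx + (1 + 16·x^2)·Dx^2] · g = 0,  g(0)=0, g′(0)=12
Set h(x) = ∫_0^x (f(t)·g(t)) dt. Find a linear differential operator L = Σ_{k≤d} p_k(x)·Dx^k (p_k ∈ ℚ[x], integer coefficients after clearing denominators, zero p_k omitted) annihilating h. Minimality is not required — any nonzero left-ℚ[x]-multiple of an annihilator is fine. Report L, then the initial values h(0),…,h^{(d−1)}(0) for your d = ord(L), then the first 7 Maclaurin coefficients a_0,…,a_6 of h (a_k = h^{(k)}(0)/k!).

f: a_k = -1, -3, -9/2, -9/2, -27/8, -81/40, -81/80, …
g: a_k = 0, 12, 0, -64, 0, 3072/5, 0, …
L₀ := L_f ⊗_s L_g (sym. prod.), ord ≤ 2.
∫: right-multiply L₀ by Dx.
L = (9 - 96·x + 144·x^2)·Dx + (-6 + 32·x - 96·x^2)·Dx^2 + (1 + 16·x^2)·Dx^3  (order 3).
h: a_k = 0, 0, -6, -12, 5/2, 138/5, -1223/20, …
ICs: h(0) = 0, h′(0) = 0, h′′(0) = -12.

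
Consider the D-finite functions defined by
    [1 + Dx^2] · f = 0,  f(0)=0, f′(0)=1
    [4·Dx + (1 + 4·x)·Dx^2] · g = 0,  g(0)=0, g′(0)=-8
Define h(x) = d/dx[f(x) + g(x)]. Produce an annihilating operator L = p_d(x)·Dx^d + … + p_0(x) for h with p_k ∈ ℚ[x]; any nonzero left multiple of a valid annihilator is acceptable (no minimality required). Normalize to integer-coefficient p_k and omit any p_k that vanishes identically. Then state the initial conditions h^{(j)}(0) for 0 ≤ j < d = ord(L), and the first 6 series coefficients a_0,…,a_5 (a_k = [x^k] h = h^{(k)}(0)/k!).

f: a_k = 0, 1, 0, -1/6, 0, 1/120, …
g: a_k = 0, -8, 16, -128/3, 128, -2048/5, …
f+g: L₀ = lclm(L_f,L_g), ord ≤ 2+2.
h=h₀': d/dx-closure on L₀ ⇒ L.
L = (388 + 32·x + 64·x^2) + (33 + 140·x + 48·x^2 + 64·x^3)·Dx + (388 + 32·x + 64·x^2)·Dx^2 + (33 + 140·x + 48·x^2 + 64·x^3)·Dx^3  (order 3).
h: a_k = -7, 32, -257/2, 512, -49151/24, 8192, …
ICs: h(0) = -7, h′(0) = 32, h′′(0) = -257.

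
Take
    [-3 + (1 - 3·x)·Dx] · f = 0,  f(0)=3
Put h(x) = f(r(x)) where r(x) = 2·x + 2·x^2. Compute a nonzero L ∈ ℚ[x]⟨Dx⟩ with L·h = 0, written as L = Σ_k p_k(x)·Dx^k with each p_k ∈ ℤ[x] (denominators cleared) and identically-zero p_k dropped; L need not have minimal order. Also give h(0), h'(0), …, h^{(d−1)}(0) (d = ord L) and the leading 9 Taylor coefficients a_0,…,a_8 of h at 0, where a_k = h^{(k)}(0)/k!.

f: a_k = 3, 9, 27, 81, 243, 729, 2187, 6561, 19683, …
L₀ from L_f via x↦r, Dx↦r'^{-1}Dx.
L = (6 + 12·x) + (-1 + 6·x + 6·x^2)·Dx  (order 1).
h: a_k = 3, 18, 126, 864, 5940, 40824, 280584, 1928448, 13254192, …
ICs: h(0) = 3.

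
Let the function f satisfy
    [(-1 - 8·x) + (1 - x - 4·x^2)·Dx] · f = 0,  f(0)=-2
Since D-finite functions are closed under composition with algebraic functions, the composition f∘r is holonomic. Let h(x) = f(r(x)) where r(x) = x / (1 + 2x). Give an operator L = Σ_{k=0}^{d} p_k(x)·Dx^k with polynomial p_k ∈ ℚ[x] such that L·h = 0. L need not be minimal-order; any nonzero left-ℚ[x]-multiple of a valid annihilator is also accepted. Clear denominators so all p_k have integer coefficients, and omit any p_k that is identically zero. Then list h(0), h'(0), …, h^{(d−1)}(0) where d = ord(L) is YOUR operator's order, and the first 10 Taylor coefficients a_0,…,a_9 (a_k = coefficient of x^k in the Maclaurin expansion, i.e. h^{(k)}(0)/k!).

L = (1 + 10·x) + (-1 - 5·x - 4·x^2 + 4·x^3)·Dx  (order 1).
h: a_k = -2, -2, -6, 14, -54, 190, -678, 2414, -8598, 30622, …
ICs: h(0) = -2.

f: a_k = -2, -2, -10, -18, -58, -130, -362, -882, -2330, -5858, …
Substitute x→r, Dx→(1/r')Dx; clear ⇒ L₀.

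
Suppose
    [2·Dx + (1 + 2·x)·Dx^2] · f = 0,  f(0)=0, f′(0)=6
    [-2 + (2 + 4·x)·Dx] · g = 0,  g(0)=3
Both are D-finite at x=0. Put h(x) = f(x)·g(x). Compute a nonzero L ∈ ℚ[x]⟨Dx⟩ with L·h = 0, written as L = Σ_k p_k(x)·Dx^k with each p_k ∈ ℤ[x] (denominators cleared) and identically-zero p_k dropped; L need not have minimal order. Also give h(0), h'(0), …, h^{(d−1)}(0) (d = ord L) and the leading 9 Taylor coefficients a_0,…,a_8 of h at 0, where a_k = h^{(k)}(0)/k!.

L = 1 + (1 + 4·x + 4·x^2)·Dx^2  (order 2).
h: a_k = 0, 18, 0, -3, 6, -213/20, 93/5, -9129/280, 8067/140, …
ICs: h(0) = 0, h′(0) = 18.

f: a_k = 0, 6, -6, 8, -12, 96/5, -32, 384/7, -96, …
g: a_k = 3, 3, -3/2, 3/2, -15/8, 21/8, -63/16, 99/16, -1287/128, …
Product ⇒ symmetric product L₀, ord ≤ 2.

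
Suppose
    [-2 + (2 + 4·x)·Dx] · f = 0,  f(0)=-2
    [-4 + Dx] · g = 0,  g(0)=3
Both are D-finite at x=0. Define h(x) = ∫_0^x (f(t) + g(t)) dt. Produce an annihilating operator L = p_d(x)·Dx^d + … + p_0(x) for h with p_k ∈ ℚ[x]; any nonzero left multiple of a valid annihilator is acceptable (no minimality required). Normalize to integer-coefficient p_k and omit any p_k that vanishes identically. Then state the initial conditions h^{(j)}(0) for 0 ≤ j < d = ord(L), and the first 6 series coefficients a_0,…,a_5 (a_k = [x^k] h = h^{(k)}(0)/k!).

L = (20 + 32·x)·Dx + (-17 - 64·x - 64·x^2)·Dx^2 + (3 + 14·x + 16·x^2)·Dx^3  (order 3).
h: a_k = 0, 1, 5, 25/3, 31/4, 133/20, …
ICs: h(0) = 0, h′(0) = 1, h′′(0) = 10.

f: a_k = -2, -2, 1, -1, 5/4, -7/4, …
g: a_k = 3, 12, 24, 32, 32, 128/5, …
f+g: L₀ = lclm(L_f,L_g), ord ≤ 1+1.
∫: right-multiply L₀ by Dx.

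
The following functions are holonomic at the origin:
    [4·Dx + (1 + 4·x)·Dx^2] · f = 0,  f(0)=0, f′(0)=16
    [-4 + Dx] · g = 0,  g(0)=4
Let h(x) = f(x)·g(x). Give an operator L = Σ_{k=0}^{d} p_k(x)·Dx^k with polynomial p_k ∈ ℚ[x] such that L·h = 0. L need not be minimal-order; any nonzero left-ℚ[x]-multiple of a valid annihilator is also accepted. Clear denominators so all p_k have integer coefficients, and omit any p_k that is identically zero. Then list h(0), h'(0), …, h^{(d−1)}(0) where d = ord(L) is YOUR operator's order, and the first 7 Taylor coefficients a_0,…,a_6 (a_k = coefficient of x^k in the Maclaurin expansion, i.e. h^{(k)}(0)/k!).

L = 64·x + (-4 - 32·x)·Dx + (1 + 4·x)·Dx^2  (order 2).
h: a_k = 0, 64, 128, 1024/3, 0, 6144/5, -28672/9, …
ICs: h(0) = 0, h′(0) = 64.

f: a_k = 0, 16, -32, 256/3, -256, 4096/5, -8192/3, …
g: a_k = 4, 16, 32, 128/3, 128/3, 512/15, 1024/45, …
Sym-product of L_f,L_g gives L₀ (≤ ord 2).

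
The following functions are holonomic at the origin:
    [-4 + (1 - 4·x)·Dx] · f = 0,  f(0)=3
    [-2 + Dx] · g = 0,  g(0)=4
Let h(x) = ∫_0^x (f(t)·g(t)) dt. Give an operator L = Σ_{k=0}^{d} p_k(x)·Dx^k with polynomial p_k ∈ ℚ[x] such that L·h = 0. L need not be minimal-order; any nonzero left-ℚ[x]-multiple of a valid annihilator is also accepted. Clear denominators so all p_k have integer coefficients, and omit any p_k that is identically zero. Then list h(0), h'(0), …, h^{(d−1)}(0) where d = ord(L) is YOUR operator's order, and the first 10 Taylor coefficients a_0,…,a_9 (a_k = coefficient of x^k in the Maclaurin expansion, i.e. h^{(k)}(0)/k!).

f: a_k = 3, 12, 48, 192, 768, 3072, 12288, 49152, 196608, 786432, …
g: a_k = 4, 8, 8, 16/3, 8/3, 16/15, 16/45, 32/315, 8/315, 16/2835, …
h₀=f·g: eliminate ⇒ L₀, order ≤ 1·1.
Integrate: L := L₀·Dx.
L = (6 - 8·x)·Dx + (-1 + 4·x)·Dx^2  (order 2).
h: a_k = 0, 12, 36, 104, 316, 5064/5, 50648/15, 1215568/105, 1418164/35, 136143752/945, …
ICs: h(0) = 0, h′(0) = 12.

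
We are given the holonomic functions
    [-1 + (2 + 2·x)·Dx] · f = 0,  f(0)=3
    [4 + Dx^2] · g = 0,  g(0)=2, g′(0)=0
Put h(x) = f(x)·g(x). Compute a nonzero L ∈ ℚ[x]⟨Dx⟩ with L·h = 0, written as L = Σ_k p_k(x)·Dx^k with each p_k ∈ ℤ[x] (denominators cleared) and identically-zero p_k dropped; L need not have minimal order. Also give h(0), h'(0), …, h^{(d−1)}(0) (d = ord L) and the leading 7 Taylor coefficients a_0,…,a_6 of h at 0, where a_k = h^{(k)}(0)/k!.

f: a_k = 3, 3/2, -3/8, 3/16, -15/128, 21/256, -63/1024, …
g: a_k = 2, 0, -4, 0, 4/3, 0, -8/45, …
Product ⇒ symmetric product L₀, ord ≤ 2.
L = (19 + 32·x + 16·x^2) + (-4 - 4·x)·Dx + (4 + 8·x + 4·x^2)·Dx^2  (order 2).
h: a_k = 6, 3, -51/4, -45/8, 337/64, 181/128, -5281/7680, …
ICs: h(0) = 6, h′(0) = 3.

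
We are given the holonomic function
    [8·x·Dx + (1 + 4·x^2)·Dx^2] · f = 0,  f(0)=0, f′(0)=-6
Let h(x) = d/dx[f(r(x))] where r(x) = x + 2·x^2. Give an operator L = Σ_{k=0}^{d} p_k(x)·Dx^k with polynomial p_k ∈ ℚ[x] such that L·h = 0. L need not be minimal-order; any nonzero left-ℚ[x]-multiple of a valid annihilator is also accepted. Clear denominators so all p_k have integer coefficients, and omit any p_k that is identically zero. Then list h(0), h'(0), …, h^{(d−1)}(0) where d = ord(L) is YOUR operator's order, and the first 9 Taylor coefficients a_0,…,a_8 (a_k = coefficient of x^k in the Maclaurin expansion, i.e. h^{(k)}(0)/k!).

L = (-4 + 8·x + 64·x^2 + 192·x^3 + 192·x^4) + (1 + 4·x + 4·x^2 + 32·x^3 + 80·x^4 + 64·x^5)·Dx  (order 1).
h: a_k = -6, -24, 24, 192, 384, -768, -4992, -6144, 26112, …
ICs: h(0) = -6.

f: a_k = 0, -6, 0, 8, 0, -96/5, 0, 384/7, 0, …
h₀=f(r): pull back L_f along r ⇒ L₀.
Derive L from L₀ (diff closure).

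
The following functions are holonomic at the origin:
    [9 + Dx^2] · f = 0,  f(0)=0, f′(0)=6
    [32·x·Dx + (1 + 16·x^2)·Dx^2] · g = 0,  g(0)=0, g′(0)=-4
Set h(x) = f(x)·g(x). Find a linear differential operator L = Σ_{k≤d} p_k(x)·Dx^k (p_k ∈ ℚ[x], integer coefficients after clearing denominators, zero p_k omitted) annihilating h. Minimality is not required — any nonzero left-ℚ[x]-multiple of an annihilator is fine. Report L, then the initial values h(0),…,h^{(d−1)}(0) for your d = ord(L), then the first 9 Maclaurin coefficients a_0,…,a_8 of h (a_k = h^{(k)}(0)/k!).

L = (16425 + 696384·x^2 + 2778624·x^4 + 11943936·x^6 + 47775744·x^8) + (23616·x + 543744·x^3 + 3981312·x^5 + 21233664·x^7)·Dx + (2050 + 87168·x^2 + 470016·x^4 + 2654208·x^6 + 10616832·x^8)·Dx^2 + (2624·x + 60416·x^3 + 442368·x^5 + 2359296·x^7)·Dx^3 + (25 + 1088·x^2 + 17920·x^4 + 147456·x^6 + 589824·x^8)·Dx^4  (order 4).
h: a_k = 0, 0, -24, 0, 164, 0, -1437, 0, 31953/2, …
ICs: h(0) = 0, h′(0) = 0, h′′(0) = -48, h′′′(0) = 0.

f: a_k = 0, 6, 0, -9, 0, 81/20, 0, -243/280, 0, …
g: a_k = 0, -4, 0, 64/3, 0, -1024/5, 0, 16384/7, 0, …
Product ⇒ symmetric product L₀, ord ≤ 4.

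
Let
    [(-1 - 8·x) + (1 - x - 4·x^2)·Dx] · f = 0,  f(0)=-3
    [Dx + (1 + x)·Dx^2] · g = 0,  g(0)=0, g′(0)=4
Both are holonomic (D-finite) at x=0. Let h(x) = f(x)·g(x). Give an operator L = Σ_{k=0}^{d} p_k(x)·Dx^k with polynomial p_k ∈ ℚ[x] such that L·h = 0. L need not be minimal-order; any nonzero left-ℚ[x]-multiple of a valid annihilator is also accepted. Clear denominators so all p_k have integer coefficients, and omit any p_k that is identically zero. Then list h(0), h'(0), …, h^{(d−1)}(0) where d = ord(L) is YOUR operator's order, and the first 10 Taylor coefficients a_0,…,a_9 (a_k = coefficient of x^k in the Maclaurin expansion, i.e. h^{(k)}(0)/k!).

f: a_k = -3, -3, -15, -27, -87, -195, -543, -1323, -3495, -8787, …
g: a_k = 0, 4, -2, 4/3, -1, 4/5, -2/3, 4/7, -1/2, 4/9, …
Sym-product of L_f,L_g gives L₀ (≤ ord 2).
L = (9 + 16·x) + (1 + 19·x + 20·x^2)·Dx + (-1 + 5·x^2 + 4·x^3)·Dx^2  (order 2).
h: a_k = 0, -12, -6, -58, -79, -1567/5, -3137/5, -13179/7, -307357/70, -2503831/210, …
ICs: h(0) = 0, h′(0) = -12.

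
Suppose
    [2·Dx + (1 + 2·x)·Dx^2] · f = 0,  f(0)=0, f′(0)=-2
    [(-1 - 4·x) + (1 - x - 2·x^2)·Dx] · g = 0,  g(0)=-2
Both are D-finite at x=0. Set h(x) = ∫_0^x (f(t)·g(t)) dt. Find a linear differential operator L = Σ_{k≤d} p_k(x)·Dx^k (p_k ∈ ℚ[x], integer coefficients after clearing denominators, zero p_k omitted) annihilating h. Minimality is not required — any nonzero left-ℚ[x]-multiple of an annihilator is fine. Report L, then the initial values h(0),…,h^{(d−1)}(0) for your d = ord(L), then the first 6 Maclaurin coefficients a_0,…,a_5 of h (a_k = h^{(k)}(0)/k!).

L = (6 + 16·x)·Dx + (14·x + 20·x^2)·Dx^2 + (-1 - x + 4·x^2 + 4·x^3)·Dx^3  (order 3).
h: a_k = 0, 0, 2, 0, 10/3, 16/15, …
ICs: h(0) = 0, h′(0) = 0, h′′(0) = 4.

f: a_k = 0, -2, 2, -8/3, 4, -32/5, …
g: a_k = -2, -2, -6, -10, -22, -42, …
f·g: L₀ = L_f ⊗_s L_g, ord ≤ 2·1.
h=∫h₀ ⇒ L = L₀·Dx.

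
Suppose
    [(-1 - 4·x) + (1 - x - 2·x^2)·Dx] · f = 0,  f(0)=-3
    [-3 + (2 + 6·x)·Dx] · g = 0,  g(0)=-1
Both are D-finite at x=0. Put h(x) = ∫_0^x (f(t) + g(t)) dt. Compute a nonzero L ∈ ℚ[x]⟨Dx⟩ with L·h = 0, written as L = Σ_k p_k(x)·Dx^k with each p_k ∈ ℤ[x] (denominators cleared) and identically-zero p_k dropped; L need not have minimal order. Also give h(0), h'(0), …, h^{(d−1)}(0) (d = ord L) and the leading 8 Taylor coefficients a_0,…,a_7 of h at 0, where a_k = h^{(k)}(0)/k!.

f: a_k = -3, -3, -9, -15, -33, -63, -129, -255, …
g: a_k = -1, -3/2, 9/8, -27/16, 405/128, -1701/256, 15309/1024, -72171/2048, …
L₀ := lclm(L_f,L_g); ord L₀ ≤ 1+1.
h=∫h₀ ⇒ L = L₀·Dx.
L = (-45 - 207·x - 306·x^2 - 360·x^3)·Dx + (33 + 174·x + 573·x^2 + 1044·x^3 + 900·x^4)·Dx^2 + (2 - 30·x - 138·x^2 + 38·x^3 + 504·x^4 + 360·x^5)·Dx^3  (order 3).
h: a_k = 0, -4, -9/4, -21/8, -267/64, -3819/640, -5943/512, -116787/7168, …
ICs: h(0) = 0, h′(0) = -4, h′′(0) = -9/2.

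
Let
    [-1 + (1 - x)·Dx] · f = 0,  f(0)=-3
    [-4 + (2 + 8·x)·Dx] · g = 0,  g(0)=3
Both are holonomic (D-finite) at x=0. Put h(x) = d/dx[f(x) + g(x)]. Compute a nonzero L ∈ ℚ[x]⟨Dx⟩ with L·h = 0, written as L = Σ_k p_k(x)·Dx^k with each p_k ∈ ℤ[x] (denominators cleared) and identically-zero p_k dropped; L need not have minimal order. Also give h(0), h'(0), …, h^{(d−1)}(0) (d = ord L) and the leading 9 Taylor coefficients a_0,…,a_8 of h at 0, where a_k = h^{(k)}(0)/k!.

L = (-18 - 12·x) + (3 - 36·x - 42·x^2)·Dx + (2 + 9·x + x^2 - 12·x^3)·Dx^2  (order 2).
h: a_k = 3, -18, 27, -132, 405, -1530, 5523, -20616, 77193, …
ICs: h(0) = 3, h′(0) = -18.

f: a_k = -3, -3, -3, -3, -3, -3, -3, -3, -3, …
g: a_k = 3, 6, -6, 12, -30, 84, -252, 792, -2574, …
Weyl lclm of L_f,L_g ⇒ L₀ (ord ≤ 2).
h₀' ⇒ L via d/dx closure of L₀.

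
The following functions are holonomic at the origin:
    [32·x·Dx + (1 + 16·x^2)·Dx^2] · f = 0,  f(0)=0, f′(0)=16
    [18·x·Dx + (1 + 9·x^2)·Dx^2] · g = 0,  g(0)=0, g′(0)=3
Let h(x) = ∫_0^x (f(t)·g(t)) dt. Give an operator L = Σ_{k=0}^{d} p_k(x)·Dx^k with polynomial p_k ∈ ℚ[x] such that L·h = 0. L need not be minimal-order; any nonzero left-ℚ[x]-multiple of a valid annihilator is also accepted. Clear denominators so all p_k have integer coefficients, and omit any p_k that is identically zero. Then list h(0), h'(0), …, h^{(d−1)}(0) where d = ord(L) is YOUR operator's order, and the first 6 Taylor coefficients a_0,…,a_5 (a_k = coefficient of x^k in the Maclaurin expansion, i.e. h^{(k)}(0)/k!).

L = (-3456·x - 144000·x^3 - 1327104·x^5 + 4147200·x^7 + 71663616·x^9)·Dx^2 + (-100 - 11532·x^2 - 259200·x^4 - 1161216·x^6 + 14515200·x^8 + 107495424·x^10)·Dx^3 + (-200·x - 7880·x^3 - 86400·x^5 + 194112·x^7 + 8294400·x^9 + 35831808·x^11)·Dx^4 + (-1 - 50·x^2 - 769·x^4 + 110736·x^8 + 1036800·x^10 + 2985984·x^12)·Dx^5  (order 5).
h: a_k = 0, 0, 0, 16, 0, -80, …
ICs: h(0) = 0, h′(0) = 0, h′′(0) = 0, h′′′(0) = 96, h′′′′(0) = 0.

f: a_k = 0, 16, 0, -256/3, 0, 4096/5, …
g: a_k = 0, 3, 0, -9, 0, 243/5, …
f·g: L₀ = L_f ⊗_s L_g, ord ≤ 2·2.
h=∫₀ˣh₀: take L = L₀·Dx.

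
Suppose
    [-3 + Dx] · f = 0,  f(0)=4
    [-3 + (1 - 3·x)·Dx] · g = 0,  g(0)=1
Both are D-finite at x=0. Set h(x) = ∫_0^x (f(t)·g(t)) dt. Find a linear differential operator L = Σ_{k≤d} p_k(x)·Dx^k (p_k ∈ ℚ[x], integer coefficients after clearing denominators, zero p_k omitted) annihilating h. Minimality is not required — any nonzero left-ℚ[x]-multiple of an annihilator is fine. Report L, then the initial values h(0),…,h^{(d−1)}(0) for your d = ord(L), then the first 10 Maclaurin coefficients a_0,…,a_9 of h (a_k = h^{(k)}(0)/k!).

f: a_k = 4, 12, 18, 18, 27/2, 81/10, 81/20, 243/140, 729/1120, 243/1120, …
g: a_k = 1, 3, 9, 27, 81, 243, 729, 2187, 6561, 19683, …
L₀ := L_f ⊗_s L_g (sym. prod.), ord ≤ 1.
h=∫₀ˣh₀: take L = L₀·Dx.
L = (6 - 9·x)·Dx + (-1 + 3·x)·Dx^2  (order 2).
h: a_k = 0, 4, 12, 30, 72, 351/2, 4401/10, 158517/140, 166455/56, 8877681/1120, …
ICs: h(0) = 0, h′(0) = 4.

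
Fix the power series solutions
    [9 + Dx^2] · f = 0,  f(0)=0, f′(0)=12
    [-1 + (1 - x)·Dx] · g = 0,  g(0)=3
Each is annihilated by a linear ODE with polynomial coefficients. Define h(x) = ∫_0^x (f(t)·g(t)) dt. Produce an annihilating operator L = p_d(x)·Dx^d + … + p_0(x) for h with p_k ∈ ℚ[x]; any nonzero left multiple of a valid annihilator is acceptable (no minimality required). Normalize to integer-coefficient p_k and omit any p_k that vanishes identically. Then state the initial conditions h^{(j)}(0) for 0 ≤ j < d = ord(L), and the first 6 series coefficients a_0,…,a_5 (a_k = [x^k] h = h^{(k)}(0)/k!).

f: a_k = 0, 12, 0, -18, 0, 81/10, …
g: a_k = 3, 3, 3, 3, 3, 3, …
h₀=f·g: eliminate ⇒ L₀, order ≤ 2·1.
h=∫₀ˣh₀: take L = L₀·Dx.
L = (-9 + 9·x)·Dx + 2·Dx^2 + (-1 + x)·Dx^3  (order 3).
h: a_k = 0, 0, 18, 12, -9/2, -18/5, …
ICs: h(0) = 0, h′(0) = 0, h′′(0) = 36.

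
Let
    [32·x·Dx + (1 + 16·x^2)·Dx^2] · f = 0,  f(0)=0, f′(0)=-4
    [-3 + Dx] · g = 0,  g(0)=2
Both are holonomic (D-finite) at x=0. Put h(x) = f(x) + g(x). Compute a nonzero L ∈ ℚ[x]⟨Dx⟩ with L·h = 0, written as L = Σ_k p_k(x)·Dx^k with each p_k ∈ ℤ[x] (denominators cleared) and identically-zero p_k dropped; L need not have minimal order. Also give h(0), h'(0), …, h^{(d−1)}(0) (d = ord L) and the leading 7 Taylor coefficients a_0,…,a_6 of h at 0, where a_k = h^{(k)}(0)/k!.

L = (96 - 288·x - 4608·x^2 - 4608·x^3)·Dx + (-41 + 1248·x^2 - 2304·x^4)·Dx^2 + (3 + 32·x + 96·x^2 + 512·x^3 + 768·x^4)·Dx^3  (order 3).
h: a_k = 2, 2, 9, 91/3, 27/4, -803/4, 81/40, …
ICs: h(0) = 2, h′(0) = 2, h′′(0) = 18.

f: a_k = 0, -4, 0, 64/3, 0, -1024/5, 0, …
g: a_k = 2, 6, 9, 9, 27/4, 81/20, 81/40, …
Weyl lclm of L_f,L_g ⇒ L₀ (ord ≤ 3).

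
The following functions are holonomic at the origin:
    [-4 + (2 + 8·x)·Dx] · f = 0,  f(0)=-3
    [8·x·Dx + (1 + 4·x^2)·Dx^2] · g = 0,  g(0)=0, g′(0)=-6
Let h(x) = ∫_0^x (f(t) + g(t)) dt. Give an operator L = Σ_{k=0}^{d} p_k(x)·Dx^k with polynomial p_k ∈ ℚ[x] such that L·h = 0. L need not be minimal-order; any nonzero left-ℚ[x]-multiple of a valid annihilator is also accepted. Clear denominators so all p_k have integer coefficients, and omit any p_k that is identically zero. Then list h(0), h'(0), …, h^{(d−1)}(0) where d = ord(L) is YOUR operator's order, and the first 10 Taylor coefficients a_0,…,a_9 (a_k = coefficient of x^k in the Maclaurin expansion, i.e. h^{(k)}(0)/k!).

L = (-8 - 80·x + 96·x^2 + 192·x^3)·Dx^2 + (-10 - 32·x - 64·x^2 + 384·x^3 + 672·x^4)·Dx^3 + (-1 + 24·x^2 + 48·x^3 + 112·x^4 + 192·x^5)·Dx^4  (order 4).
h: a_k = 0, -3, -6, 2, -1, 6, -86/5, 36, -645/7, 286, …
ICs: h(0) = 0, h′(0) = -3, h′′(0) = -12, h′′′(0) = 12.

f: a_k = -3, -6, 6, -12, 30, -84, 252, -792, 2574, -8580, …
g: a_k = 0, -6, 0, 8, 0, -96/5, 0, 384/7, 0, -512/3, …
Weyl lclm of L_f,L_g ⇒ L₀ (ord ≤ 3).
∫: right-multiply L₀ by Dx.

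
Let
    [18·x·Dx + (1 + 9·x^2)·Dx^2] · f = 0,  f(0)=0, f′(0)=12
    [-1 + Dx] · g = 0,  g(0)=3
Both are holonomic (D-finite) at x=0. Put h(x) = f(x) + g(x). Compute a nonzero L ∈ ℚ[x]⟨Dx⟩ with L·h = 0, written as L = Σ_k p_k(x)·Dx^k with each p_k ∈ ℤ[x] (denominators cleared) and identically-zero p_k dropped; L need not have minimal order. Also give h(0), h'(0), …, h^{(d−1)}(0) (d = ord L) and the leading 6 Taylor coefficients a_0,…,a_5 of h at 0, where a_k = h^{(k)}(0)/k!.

f: a_k = 0, 12, 0, -36, 0, 972/5, …
g: a_k = 3, 3, 3/2, 1/2, 1/8, 1/40, …
f+g: L₀ = lclm(L_f,L_g), ord ≤ 2+1.
L = (18 - 18·x - 486·x^2 - 162·x^3)·Dx + (-19 + 468·x^2 - 81·x^4)·Dx^2 + (1 + 18·x + 18·x^2 + 162·x^3 + 81·x^4)·Dx^3  (order 3).
h: a_k = 3, 15, 3/2, -71/2, 1/8, 7777/40, …
ICs: h(0) = 3, h′(0) = 15, h′′(0) = 3.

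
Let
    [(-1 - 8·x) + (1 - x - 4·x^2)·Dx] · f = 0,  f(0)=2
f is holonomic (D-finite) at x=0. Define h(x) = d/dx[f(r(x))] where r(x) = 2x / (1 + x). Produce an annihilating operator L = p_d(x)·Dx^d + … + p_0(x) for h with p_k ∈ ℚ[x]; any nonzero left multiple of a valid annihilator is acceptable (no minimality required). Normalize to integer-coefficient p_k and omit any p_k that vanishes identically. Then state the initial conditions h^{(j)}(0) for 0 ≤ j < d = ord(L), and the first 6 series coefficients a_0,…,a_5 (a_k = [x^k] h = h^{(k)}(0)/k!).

L = (18 + 102·x + 918·x^2 + 578·x^3) + (-1 - 18·x + 306·x^3 + 289·x^4)·Dx  (order 1).
h: a_k = 4, 72, 204, 2448, 5780, 62424, …
ICs: h(0) = 4.

f: a_k = 2, 2, 10, 18, 58, 130, …
L₀ from L_f via x↦r, Dx↦r'^{-1}Dx.
Differentiate: ansatz ord ≤ ord L₀ ⇒ L.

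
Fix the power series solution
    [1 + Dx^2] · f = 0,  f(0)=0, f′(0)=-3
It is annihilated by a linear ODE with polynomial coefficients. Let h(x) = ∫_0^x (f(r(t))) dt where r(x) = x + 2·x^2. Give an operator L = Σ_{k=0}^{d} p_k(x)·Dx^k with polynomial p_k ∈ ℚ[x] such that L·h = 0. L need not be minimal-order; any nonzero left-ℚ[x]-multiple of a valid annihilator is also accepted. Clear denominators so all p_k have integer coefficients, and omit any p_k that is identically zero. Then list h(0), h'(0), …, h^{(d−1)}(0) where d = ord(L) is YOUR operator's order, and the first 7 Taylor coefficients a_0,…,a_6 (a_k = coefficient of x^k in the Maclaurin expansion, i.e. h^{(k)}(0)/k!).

f: a_k = 0, -3, 0, 1/2, 0, -1/40, 0, …
f∘r: x↦r, Dx↦Dx/r' in L_f ⇒ L₀.
h=∫₀ˣh₀: take L = L₀·Dx.
L = (1 + 12·x + 48·x^2 + 64·x^3)·Dx - 4·Dx^2 + (1 + 4·x)·Dx^3  (order 3).
h: a_k = 0, 0, -3/2, -2, 1/8, 3/5, 239/240, …
ICs: h(0) = 0, h′(0) = 0, h′′(0) = -3.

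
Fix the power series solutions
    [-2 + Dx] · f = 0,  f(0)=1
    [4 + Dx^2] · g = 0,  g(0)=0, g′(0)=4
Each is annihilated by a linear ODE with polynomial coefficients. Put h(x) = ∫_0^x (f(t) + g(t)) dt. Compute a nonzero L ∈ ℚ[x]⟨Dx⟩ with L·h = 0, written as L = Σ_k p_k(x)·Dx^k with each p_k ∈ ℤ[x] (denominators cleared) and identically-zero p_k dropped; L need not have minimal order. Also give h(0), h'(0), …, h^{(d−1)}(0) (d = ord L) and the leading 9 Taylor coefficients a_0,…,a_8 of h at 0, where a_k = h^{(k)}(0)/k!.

f: a_k = 1, 2, 2, 4/3, 2/3, 4/15, 4/45, 8/315, 2/315, …
g: a_k = 0, 4, 0, -8/3, 0, 8/15, 0, -16/315, 0, …
Weyl lclm of L_f,L_g ⇒ L₀ (ord ≤ 3).
∫: right-multiply L₀ by Dx.
L = -8·Dx + 4·Dx^2 - 2·Dx^3 + Dx^4  (order 4).
h: a_k = 0, 1, 3, 2/3, -1/3, 2/15, 2/15, 4/315, -1/315, …
ICs: h(0) = 0, h′(0) = 1, h′′(0) = 6, h′′′(0) = 4.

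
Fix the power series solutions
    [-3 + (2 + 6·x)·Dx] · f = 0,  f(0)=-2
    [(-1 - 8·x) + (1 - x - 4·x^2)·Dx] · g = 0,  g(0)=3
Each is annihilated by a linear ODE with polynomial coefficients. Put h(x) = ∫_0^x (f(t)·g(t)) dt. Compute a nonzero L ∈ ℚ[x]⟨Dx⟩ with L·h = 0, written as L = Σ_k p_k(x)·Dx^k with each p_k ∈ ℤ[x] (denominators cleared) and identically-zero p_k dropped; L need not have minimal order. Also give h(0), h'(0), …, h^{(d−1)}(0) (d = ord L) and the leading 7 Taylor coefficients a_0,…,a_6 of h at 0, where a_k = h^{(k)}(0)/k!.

f: a_k = -2, -3, 9/4, -27/8, 405/64, -1701/128, 15309/512, …
g: a_k = 3, 3, 15, 27, 87, 195, 543, …
h₀=f·g: eliminate ⇒ L₀, order ≤ 1·1.
∫: right-multiply L₀ by Dx.
L = (5 + 19·x + 36·x^2)·Dx + (-2 - 4·x + 14·x^2 + 24·x^3)·Dx^2  (order 2).
h: a_k = 0, -6, -15/2, -43/4, -819/32, -13593/320, -28235/256, …
ICs: h(0) = 0, h′(0) = -6.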